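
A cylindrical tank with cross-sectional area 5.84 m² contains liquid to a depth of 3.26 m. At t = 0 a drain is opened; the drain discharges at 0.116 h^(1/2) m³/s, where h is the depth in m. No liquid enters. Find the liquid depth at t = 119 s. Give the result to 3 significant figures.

Accumulation of liquid (constant cross-section A): A dh/dt = −0.116 √h.
∫ h^(−1/2) dh = −(0.116/A) ∫ dt, giving 2√h = 2√h₀ − (0.116/A) t.
√h = √3.26 − 0.116·119/(2·5.84) = 1.8055 − 1.1818 = 0.62370.
h = 0.62370² = 0.38900 m.

0.389 m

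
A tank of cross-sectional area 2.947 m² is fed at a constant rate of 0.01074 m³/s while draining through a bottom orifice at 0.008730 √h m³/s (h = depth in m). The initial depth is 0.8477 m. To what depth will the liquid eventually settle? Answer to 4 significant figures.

Level balance: A dh/dt = 0.01074 − 0.008730 √h. Setting dh/dt = 0:
Q_in = 0.008730 √h_ss ⇒ √h_ss = 0.01074/0.008730 = 1.23024.
h_ss = 1.23024² = 1.51349 m. (Since h₀ = 0.8477 m < h_ss, the level will rise toward this value.)

1.513 m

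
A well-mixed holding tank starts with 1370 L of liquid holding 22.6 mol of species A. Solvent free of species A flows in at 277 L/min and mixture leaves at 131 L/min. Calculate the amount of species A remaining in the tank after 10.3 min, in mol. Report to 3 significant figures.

Let m(t) be the amount of species A. Volume: V(t) = V₀ + (Q_in − Q_out) t = 1370 + 146.00 t; V(10.3) = 2873.8 L.
Solute balance: dm/dt = 0 − Q_out C = −Q_out m/V(t).
Separate: dm/m = −Q_out dt/V(t) ⇒ ln(m/m₀) = −(Q_out/(Q_in−Q_out)) ln(V/V₀).
m = m₀ (V₀/V)^(Q_out/(Q_in−Q_out)) = 22.6 × (1370/2873.8)^(0.89726) = 11.626 mol.

11.6 mol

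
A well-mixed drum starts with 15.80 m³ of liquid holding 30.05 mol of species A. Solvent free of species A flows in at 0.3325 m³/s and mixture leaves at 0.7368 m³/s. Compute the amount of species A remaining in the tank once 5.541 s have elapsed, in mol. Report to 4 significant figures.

Total volume: dV/dt = Q_in − Q_out = -0.404300 m³/s, so V(t) = 15.80 − 0.404300 t and V(5.541) = 13.5598 m³.
No species A enters, so dm/dt = −Q_out · (m/V).
Separate: dm/m = −Q_out dt/V(t) ⇒ ln(m/m₀) = −(Q_out/(Q_in−Q_out)) ln(V/V₀).
m = m₀ (V₀/V)^(Q_out/(Q_in−Q_out)) = 30.05 × (15.80/13.5598)^(-1.82241) = 22.7420 mol.

22.74 mol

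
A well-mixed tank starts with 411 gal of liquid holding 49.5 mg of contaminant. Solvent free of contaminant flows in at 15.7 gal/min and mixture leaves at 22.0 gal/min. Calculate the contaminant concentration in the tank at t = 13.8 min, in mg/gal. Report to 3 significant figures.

Total volume: dV/dt = Q_in − Q_out = -6.3000 gal/min, so V(t) = 411 − 6.3000 t and V(13.8) = 324.06 gal.
Solute balance: dm/dt = 0 − Q_out C = −Q_out m/V(t).
dm/m = −Q_out dt/(V₀ − 6.3000 t); integrating gives ln(m/m₀) = −(Q_out/(Q_in−Q_out)) ln(V/V₀).
m = m₀ (V₀/V)^(Q_out/(Q_in−Q_out)) = 49.5 × (411/324.06)^(-3.4921) = 21.586 mg.
C = m/V = 21.586/324.06 = 0.066610 mg/gal.

0.0666 mg/gal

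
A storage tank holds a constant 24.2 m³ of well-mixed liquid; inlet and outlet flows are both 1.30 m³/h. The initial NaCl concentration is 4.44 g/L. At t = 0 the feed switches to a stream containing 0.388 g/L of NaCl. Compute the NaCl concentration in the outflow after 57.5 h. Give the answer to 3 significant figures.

Transient balance on the dissolved component: V dC/dt = Q(C_in − C).
Rewrite as dC/dt + C/τ = C_in/τ, τ = V/Q = 18.615 h.
Solution: C(t) = C_in + (C₀ − C_in) e^(−t/τ).
C(57.5) = 0.388 + (4.44 − 0.388)·e^(−57.5/18.615) = 0.388 + (4.0520)·0.045555 = 0.57259 g/L.

0.573 g/L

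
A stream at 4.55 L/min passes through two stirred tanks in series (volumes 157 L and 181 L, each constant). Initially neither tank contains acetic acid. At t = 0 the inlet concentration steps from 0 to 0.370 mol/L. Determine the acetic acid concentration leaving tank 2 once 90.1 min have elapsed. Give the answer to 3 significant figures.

Time constants: τᵢ = Vᵢ/Q for each well-mixed tank.
τ₁ = 157/4.55 = 34.505 min; τ₂ = 181/4.55 = 39.780 min.
Solving the cascade with C₁(0)=C₂(0)=0 gives C₂(t) = C_in[1 − (τ₁ e^(−t/τ₁) − τ₂ e^(−t/τ₂))/(τ₁ − τ₂)].
At t = 90.1: e^(−t/τ₁) = 0.073448, e^(−t/τ₂) = 0.10384.
C₂ = 0.370·[1 − (34.505·0.073448 − 39.780·0.10384)/(-5.2747)] = 0.370·0.69738 = 0.25803 mol/L.

0.258 mol/L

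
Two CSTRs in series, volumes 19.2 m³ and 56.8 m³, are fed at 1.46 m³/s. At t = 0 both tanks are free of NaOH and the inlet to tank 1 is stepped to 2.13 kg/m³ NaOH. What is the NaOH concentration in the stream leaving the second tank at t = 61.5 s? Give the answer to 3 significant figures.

Time constants: τᵢ = Vᵢ/Q for each well-mixed tank.
τ₁ = 19.2/1.46 = 13.151 s; τ₂ = 56.8/1.46 = 38.904 s.
Tank 1: C₁ = C_in(1 − e^(−t/τ₁)). Tank 2 (τ₁ ≠ τ₂): C₂ = C_in[1 − (τ₁ e^(−t/τ₁) − τ₂ e^(−t/τ₂))/(τ₁ − τ₂)].
At t = 61.5: e^(−t/τ₁) = 0.0093110, e^(−t/τ₂) = 0.20581.
C₂ = 2.13·[1 − (13.151·0.0093110 − 38.904·0.20581)/(-25.753)] = 2.13·0.69385 = 1.4779 kg/m³.

1.48 kg/m³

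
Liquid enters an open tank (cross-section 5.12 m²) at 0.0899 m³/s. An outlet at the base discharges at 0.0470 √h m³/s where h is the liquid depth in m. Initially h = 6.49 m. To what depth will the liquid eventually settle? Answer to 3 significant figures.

Accumulation of liquid (constant cross-section A): A dh/dt = Q_in − 0.0470 √h. At steady state dh/dt = 0:
Q_in = 0.0470 √h_ss ⇒ √h_ss = 0.0899/0.0470 = 1.9128.
h_ss = 1.9128² = 3.6587 m. (Since h₀ = 6.49 m > h_ss, the level will fall toward this value.)

3.66 m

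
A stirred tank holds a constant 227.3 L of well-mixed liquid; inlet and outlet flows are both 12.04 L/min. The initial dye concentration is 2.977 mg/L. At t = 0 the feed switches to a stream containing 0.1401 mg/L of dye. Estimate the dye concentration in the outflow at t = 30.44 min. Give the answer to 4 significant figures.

Accumulation = in − out for the solute gives V dC/dt = Q(C_in − C).
Rewrite as dC/dt + C/τ = C_in/τ, τ = V/Q = 18.8787 min.
This is linear first-order; C(t) = C_in + (C₀ − C_in) e^(−t/τ).
C(30.44) = 0.1401 + (2.977 − 0.1401)·e^(−30.44/18.8787) = 0.1401 + (2.83690)·0.199409 = 0.705804 mg/L.

0.7058 mg/L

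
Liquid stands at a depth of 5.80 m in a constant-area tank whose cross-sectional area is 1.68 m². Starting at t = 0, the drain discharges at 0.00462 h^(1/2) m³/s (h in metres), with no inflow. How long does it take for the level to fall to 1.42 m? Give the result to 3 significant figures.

885 s

A dh/dt = −Q_out = −0.00462 √h.
Separate and integrate: 2(√h − √h₀) = −(0.00462/A) t.
t = 2A(√h₀ − √h)/0.00462 = 2·1.68·(√5.80 − √1.42)/0.00462
  = 3.3600 × (2.4083 − 1.1916) / 0.00462 = 884.86 s.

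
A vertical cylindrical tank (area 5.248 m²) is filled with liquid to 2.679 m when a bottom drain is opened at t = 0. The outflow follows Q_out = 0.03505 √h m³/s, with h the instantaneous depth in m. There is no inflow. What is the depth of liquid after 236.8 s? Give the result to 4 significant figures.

0.7157 m

A dh/dt = −Q_out = −0.03505 √h.
This is separable: 2 d(√h)/dt = −0.03505/A, so √h = √h₀ − (0.03505/(2A)) t.
√h = √2.679 − 0.03505·236.8/(2·5.248) = 1.63677 − 0.790762 = 0.846003.
h = 0.846003² = 0.715721 m.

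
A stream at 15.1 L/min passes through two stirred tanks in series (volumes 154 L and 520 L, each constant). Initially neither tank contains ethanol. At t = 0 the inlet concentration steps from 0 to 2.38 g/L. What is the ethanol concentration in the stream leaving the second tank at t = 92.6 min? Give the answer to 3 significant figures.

2.15 g/L

Species balance on tank i: dCᵢ/dt = (Cᵢ₋₁ − Cᵢ)/τᵢ with τᵢ = Vᵢ/Q.
τ₁ = 154/15.1 = 10.199 min; τ₂ = 520/15.1 = 34.437 min.
Tank 1: C₁ = C_in(1 − e^(−t/τ₁)). Tank 2 (τ₁ ≠ τ₂): C₂ = C_in[1 − (τ₁ e^(−t/τ₁) − τ₂ e^(−t/τ₂))/(τ₁ − τ₂)].
At t = 92.6: e^(−t/τ₁) = 0.00011397, e^(−t/τ₂) = 0.067951.
C₂ = 2.38·[1 − (10.199·0.00011397 − 34.437·0.067951)/(-24.238)] = 2.38·0.90350 = 2.1503 g/L.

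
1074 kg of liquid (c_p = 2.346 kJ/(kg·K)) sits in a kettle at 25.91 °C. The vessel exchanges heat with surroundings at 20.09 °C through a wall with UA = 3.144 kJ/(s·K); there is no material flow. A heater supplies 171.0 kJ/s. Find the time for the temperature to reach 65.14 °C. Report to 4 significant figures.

Lumped-capacitance energy balance: M c_p dT/dt = UA(T_amb − T) + Q̇.
τ = M c_p/UA = 801.401 s; T_ss = T_amb + Q̇/UA = 20.09 + 171.0/3.144 = 74.4793 °C.
T(t) = T_ss + (T₀ − T_ss)e^(−t/τ); set T = 65.14:
t = −τ ln[(T − T_ss)/(T₀ − T_ss)] = −801.401 · ln(0.192288) = 1321.32 s.

1321 s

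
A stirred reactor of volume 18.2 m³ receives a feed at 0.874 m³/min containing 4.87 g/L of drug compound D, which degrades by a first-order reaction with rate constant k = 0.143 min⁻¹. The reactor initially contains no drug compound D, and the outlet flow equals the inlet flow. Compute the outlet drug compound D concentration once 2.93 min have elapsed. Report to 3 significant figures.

0.525 g/L

V dC/dt = Q(C_in − C) − k V C.
This is linear with rate a = Q/V + k = 0.19102 min⁻¹.
C_ss = Q C_in/(Q + kV) = 1.2243 g/L; C(t) = C_ss + (C₀ − C_ss) e^(−a t).
C(2.93) = 1.2243 + (-1.2243)·e^(−0.19102·2.93) = 1.2243 + (-1.2243)·0.57138 = 0.52475 g/L.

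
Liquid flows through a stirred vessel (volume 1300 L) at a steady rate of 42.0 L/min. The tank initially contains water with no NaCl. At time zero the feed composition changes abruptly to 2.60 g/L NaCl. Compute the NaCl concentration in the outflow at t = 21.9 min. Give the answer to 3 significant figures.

Species balance on the tank: V dC/dt = Q(C_in − C).
Time constant τ = V/Q = 1300/42.0 = 30.952 min.
Solution: C(t) = C_in + (C₀ − C_in) e^(−t/τ).
C(21.9) = 2.60 + (0 − 2.60)·e^(−21.9/30.952) = 2.60 + (-2.6000)·0.49286 = 1.3186 g/L.

1.32 g/L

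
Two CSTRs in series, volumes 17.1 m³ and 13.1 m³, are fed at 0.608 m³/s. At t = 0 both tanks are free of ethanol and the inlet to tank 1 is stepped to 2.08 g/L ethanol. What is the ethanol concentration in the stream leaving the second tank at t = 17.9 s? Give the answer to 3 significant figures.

Species balance on tank i: dCᵢ/dt = (Cᵢ₋₁ − Cᵢ)/τᵢ with τᵢ = Vᵢ/Q.
τ₁ = 17.1/0.608 = 28.125 s; τ₂ = 13.1/0.608 = 21.546 s.
Solving the cascade with C₁(0)=C₂(0)=0 gives C₂(t) = C_in[1 − (τ₁ e^(−t/τ₁) − τ₂ e^(−t/τ₂))/(τ₁ − τ₂)].
At t = 17.9: e^(−t/τ₁) = 0.52917, e^(−t/τ₂) = 0.43571.
C₂ = 2.08·[1 − (28.125·0.52917 − 21.546·0.43571)/(6.5789)] = 2.08·0.16475 = 0.34267 g/L.

0.343 g/L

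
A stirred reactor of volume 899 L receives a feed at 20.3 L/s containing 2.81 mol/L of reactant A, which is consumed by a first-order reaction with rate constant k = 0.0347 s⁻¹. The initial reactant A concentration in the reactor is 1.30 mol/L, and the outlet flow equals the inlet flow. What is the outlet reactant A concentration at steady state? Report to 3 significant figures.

Accumulation = in − out − consumed: V dC/dt = Q C_in − Q C − k V C.
Steady state (dC/dt = 0): C_ss = Q C_in/(Q + kV) = C_in/(1 + kV/Q).
C_ss = 20.3·2.81/(20.3 + 0.0347·899) = 57.043/51.495 = 1.1077 mol/L.

1.11 mol/L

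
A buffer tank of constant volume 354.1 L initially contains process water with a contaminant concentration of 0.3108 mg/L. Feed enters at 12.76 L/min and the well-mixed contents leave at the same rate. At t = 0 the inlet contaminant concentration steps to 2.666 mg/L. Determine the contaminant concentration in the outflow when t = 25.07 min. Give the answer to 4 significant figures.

1.712 mg/L

Species balance on the tank: V dC/dt = Q(C_in − C).
Rewrite as dC/dt + C/τ = C_in/τ, τ = V/Q = 27.7508 min.
Integrating: C(t) = C_in + (C₀ − C_in) e^(−t/τ).
C(25.07) = 2.666 + (0.3108 − 2.666)·e^(−25.07/27.7508) = 2.666 + (-2.35520)·0.405191 = 1.71170 mg/L.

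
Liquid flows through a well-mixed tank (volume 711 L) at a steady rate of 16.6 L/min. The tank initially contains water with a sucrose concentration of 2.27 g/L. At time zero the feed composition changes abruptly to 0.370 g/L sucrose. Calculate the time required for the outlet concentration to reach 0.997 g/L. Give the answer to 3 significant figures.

47.5 min

Species balance on the tank: V dC/dt = Q(C_in − C), so τ = V/Q = 42.831 min.
C(t) = C_in + (C₀ − C_in) e^(−t/τ). Set C = 0.997 and solve for t:
e^(−t/τ) = (C − C_in)/(C₀ − C_in) = (0.997 − 0.370)/(2.27 − 0.370) = 0.33000
t = −τ ln(…) = 42.831 × 1.1087 = 47.485 min.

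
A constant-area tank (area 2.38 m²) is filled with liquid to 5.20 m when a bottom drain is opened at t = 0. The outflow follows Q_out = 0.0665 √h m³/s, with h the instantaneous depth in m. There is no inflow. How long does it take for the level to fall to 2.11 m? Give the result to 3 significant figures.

59.3 s

With no inflow, A dh/dt = −0.0665 √h.
Separate and integrate: 2(√h − √h₀) = −(0.0665/A) t.
t = 2A(√h₀ − √h)/0.0665 = 2·2.38·(√5.20 − √2.11)/0.0665
  = 4.7600 × (2.2804 − 1.4526) / 0.0665 = 59.251 s.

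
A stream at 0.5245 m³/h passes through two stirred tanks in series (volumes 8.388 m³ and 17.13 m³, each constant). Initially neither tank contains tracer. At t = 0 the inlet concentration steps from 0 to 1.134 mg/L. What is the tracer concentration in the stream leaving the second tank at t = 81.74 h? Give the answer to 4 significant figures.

Time constants: τᵢ = Vᵢ/Q for each well-mixed tank.
τ₁ = 8.388/0.5245 = 15.9924 h; τ₂ = 17.13/0.5245 = 32.6597 h.
Tank 1: C₁ = C_in(1 − e^(−t/τ₁)). Tank 2 (τ₁ ≠ τ₂): C₂ = C_in[1 − (τ₁ e^(−t/τ₁) − τ₂ e^(−t/τ₂))/(τ₁ − τ₂)].
At t = 81.74: e^(−t/τ₁) = 0.00602893, e^(−t/τ₂) = 0.0818571.
C₂ = 1.134·[1 − (15.9924·0.00602893 − 32.6597·0.0818571)/(-16.6673)] = 1.134·0.845385 = 0.958667 mg/L.

0.9587 mg/L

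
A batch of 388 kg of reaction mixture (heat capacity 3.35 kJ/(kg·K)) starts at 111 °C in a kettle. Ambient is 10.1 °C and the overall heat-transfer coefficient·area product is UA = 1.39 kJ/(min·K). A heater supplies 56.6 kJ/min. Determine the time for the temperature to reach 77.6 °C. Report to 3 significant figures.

Lumped-capacitance energy balance: M c_p dT/dt = UA(T_amb − T) + Q̇.
τ = M c_p/UA = 935.11 min; T_ss = T_amb + Q̇/UA = 10.1 + 56.6/1.39 = 50.819 °C.
T(t) = T_ss + (T₀ − T_ss)e^(−t/τ); set T = 77.6:
t = −τ ln[(T − T_ss)/(T₀ − T_ss)] = −935.11 · ln(0.44500) = 757.13 min.

757 min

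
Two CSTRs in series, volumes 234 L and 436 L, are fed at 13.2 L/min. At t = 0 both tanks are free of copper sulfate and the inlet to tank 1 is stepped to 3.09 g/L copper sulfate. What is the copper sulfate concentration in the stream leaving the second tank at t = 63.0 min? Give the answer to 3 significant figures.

Time constants: τᵢ = Vᵢ/Q for each well-mixed tank.
τ₁ = 234/13.2 = 17.727 min; τ₂ = 436/13.2 = 33.030 min.
Solving the cascade with C₁(0)=C₂(0)=0 gives C₂(t) = C_in[1 − (τ₁ e^(−t/τ₁) − τ₂ e^(−t/τ₂))/(τ₁ − τ₂)].
At t = 63.0: e^(−t/τ₁) = 0.028614, e^(−t/τ₂) = 0.14847.
C₂ = 3.09·[1 − (17.727·0.028614 − 33.030·0.14847)/(-15.303)] = 3.09·0.71268 = 2.2022 g/L.

2.20 g/L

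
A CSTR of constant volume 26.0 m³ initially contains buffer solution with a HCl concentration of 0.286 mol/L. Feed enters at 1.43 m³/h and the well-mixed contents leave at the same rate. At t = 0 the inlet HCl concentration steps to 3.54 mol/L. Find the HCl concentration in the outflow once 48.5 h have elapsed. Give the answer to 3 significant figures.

Species balance on the tank: V dC/dt = Q(C_in − C).
Rewrite as dC/dt + C/τ = C_in/τ, τ = V/Q = 18.182 h.
Solution: C(t) = C_in + (C₀ − C_in) e^(−t/τ).
C(48.5) = 3.54 + (0.286 − 3.54)·e^(−48.5/18.182) = 3.54 + (-3.2540)·0.069426 = 3.3141 mol/L.

3.31 mol/L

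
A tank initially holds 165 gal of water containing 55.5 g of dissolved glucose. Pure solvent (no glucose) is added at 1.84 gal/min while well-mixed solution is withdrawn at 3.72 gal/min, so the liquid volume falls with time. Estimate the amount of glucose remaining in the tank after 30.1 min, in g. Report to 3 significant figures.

Let m(t) be the amount of glucose. Volume: V(t) = V₀ + (Q_in − Q_out) t = 165 − 1.8800 t; V(30.1) = 108.41 gal.
Solute balance: dm/dt = 0 − Q_out C = −Q_out m/V(t).
Separate: dm/m = −Q_out dt/V(t) ⇒ ln(m/m₀) = −(Q_out/(Q_in−Q_out)) ln(V/V₀).
m = m₀ (V₀/V)^(Q_out/(Q_in−Q_out)) = 55.5 × (165/108.41)^(-1.9787) = 24.175 g.

24.2 g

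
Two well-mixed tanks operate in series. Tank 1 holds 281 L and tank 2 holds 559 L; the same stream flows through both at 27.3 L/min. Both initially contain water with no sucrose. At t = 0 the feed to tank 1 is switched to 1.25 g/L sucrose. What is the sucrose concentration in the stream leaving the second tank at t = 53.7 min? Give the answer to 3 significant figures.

Time constants: τᵢ = Vᵢ/Q for each well-mixed tank.
τ₁ = 281/27.3 = 10.293 min; τ₂ = 559/27.3 = 20.476 min.
Solving the cascade with C₁(0)=C₂(0)=0 gives C₂(t) = C_in[1 − (τ₁ e^(−t/τ₁) − τ₂ e^(−t/τ₂))/(τ₁ − τ₂)].
At t = 53.7: e^(−t/τ₁) = 0.0054229, e^(−t/τ₂) = 0.072617.
C₂ = 1.25·[1 − (10.293·0.0054229 − 20.476·0.072617)/(-10.183)] = 1.25·0.85946 = 1.0743 g/L.

1.07 g/L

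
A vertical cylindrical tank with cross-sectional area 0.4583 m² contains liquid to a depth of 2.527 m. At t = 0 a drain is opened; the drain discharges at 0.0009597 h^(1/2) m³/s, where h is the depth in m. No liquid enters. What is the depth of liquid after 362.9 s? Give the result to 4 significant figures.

1.463 m

A dh/dt = −Q_out = −0.0009597 √h.
This is separable: 2 d(√h)/dt = −0.0009597/A, so √h = √h₀ − (0.0009597/(2A)) t.
√h = √2.527 − 0.0009597·362.9/(2·0.4583) = 1.58965 − 0.379964 = 1.20969.
h = 1.20969² = 1.46335 m.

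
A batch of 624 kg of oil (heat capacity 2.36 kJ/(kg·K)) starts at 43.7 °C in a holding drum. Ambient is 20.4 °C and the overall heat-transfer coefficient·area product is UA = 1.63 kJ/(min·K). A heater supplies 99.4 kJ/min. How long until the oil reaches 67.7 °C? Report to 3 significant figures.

Energy balance: M c_p dT/dt = −UA(T − T_amb) + Q̇.
τ = M c_p/UA = 903.46 min; T_ss = T_amb + Q̇/UA = 20.4 + 99.4/1.63 = 81.382 °C.
T(t) = T_ss + (T₀ − T_ss)e^(−t/τ); set T = 67.7:
t = −τ ln[(T − T_ss)/(T₀ − T_ss)] = −903.46 · ln(0.36308) = 915.31 min.

915 min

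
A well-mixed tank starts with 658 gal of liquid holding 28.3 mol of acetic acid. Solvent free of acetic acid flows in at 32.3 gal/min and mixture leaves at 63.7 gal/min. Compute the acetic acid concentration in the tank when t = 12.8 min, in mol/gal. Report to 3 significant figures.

Let m(t) be the amount of acetic acid. Volume: V(t) = V₀ + (Q_in − Q_out) t = 658 − 31.400 t; V(12.8) = 256.08 gal.
Species balance (pure solvent in): dm/dt = −Q_out · m/V(t).
Separate: dm/m = −Q_out dt/V(t) ⇒ ln(m/m₀) = −(Q_out/(Q_in−Q_out)) ln(V/V₀).
m = m₀ (V₀/V)^(Q_out/(Q_in−Q_out)) = 28.3 × (658/256.08)^(-2.0287) = 4.1719 mol.
C = m/V = 4.1719/256.08 = 0.016292 mol/gal.

0.0163 mol/gal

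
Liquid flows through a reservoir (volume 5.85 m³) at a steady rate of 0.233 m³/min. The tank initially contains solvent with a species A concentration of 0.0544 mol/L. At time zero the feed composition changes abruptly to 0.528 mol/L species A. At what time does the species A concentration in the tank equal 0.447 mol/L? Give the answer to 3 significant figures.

Mass balance on the solute (V constant): V dC/dt = Q(C_in − C), so τ = V/Q = 25.107 min.
C(t) = C_in + (C₀ − C_in) e^(−t/τ). Set C = 0.447 and solve for t:
e^(−t/τ) = (C − C_in)/(C₀ − C_in) = (0.447 − 0.528)/(0.0544 − 0.528) = 0.17103
t = −τ ln(…) = 25.107 × 1.7659 = 44.337 min.

44.3 min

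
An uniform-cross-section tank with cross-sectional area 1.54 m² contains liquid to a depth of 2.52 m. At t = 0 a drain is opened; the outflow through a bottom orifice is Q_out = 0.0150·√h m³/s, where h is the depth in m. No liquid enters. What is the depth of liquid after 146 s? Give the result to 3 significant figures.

With no inflow, A dh/dt = −0.0150 √h.
Separate and integrate: 2(√h − √h₀) = −(0.0150/A) t.
√h = √2.52 − 0.0150·146/(2·1.54) = 1.5875 − 0.71104 = 0.87641.
h = 0.87641² = 0.76810 m.

0.768 m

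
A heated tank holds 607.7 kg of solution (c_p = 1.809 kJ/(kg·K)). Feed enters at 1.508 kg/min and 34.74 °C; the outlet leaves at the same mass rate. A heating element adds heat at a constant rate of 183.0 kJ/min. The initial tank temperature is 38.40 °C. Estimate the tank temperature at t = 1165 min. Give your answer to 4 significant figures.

M c_p dT/dt = ṁ c_p (T_in − T) + Q̇.
Rearrange: dT/dt = (T_ss − T)/τ with τ = M/ṁ = 402.984 min and T_ss = T_in + Q̇/(ṁ c_p) = 101.823 °C.
Solution: T(t) = T_ss + (T₀ − T_ss) e^(−t/τ).
T(1165) = 101.823 + (-63.4228)·e^(−1165/402.984) = 101.823 + (-63.4228)·0.0555244 = 98.3013 °C.

98.30 °C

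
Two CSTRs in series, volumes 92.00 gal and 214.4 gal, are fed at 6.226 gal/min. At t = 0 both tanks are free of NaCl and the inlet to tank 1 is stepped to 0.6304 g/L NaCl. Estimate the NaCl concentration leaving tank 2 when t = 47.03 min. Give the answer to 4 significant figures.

0.3683 g/L

Time constants: τᵢ = Vᵢ/Q for each well-mixed tank.
τ₁ = 92.00/6.226 = 14.7767 min; τ₂ = 214.4/6.226 = 34.4362 min.
Tank 1: C₁ = C_in(1 − e^(−t/τ₁)). Tank 2 (τ₁ ≠ τ₂): C₂ = C_in[1 − (τ₁ e^(−t/τ₁) − τ₂ e^(−t/τ₂))/(τ₁ − τ₂)].
At t = 47.03: e^(−t/τ₁) = 0.0414734, e^(−t/τ₂) = 0.255199.
C₂ = 0.6304·[1 − (14.7767·0.0414734 − 34.4362·0.255199)/(-19.6595)] = 0.6304·0.584158 = 0.368253 g/L.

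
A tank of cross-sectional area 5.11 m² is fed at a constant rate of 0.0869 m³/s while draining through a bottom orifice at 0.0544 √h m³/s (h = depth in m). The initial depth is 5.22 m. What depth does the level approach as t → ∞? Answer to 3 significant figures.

2.55 m

A dh/dt = Q_in − 0.0544 √h. Steady state requires inflow = outflow:
Q_in = 0.0544 √h_ss ⇒ √h_ss = 0.0869/0.0544 = 1.5974.
h_ss = 1.5974² = 2.5518 m. (Since h₀ = 5.22 m > h_ss, the level will fall toward this value.)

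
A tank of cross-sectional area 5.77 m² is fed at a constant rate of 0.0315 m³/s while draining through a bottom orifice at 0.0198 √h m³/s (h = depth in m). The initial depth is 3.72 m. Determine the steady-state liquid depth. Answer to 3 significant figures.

A dh/dt = Q_in − 0.0198 √h. Steady state requires inflow = outflow:
Q_in = 0.0198 √h_ss ⇒ √h_ss = 0.0315/0.0198 = 1.5909.
h_ss = 1.5909² = 2.5310 m. (Since h₀ = 3.72 m > h_ss, the level will fall toward this value.)

2.53 m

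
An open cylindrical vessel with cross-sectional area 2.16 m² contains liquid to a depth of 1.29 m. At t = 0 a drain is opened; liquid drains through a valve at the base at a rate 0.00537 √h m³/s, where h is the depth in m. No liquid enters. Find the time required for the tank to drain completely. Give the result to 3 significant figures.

Volume balance on the tank: A dh/dt = −0.00537 √h.
This is separable: 2 d(√h)/dt = −0.00537/A, so √h = √h₀ − (0.00537/(2A)) t.
Tank is empty when √h = 0: t_empty = 2A√h₀/0.00537.
t_empty = 2·2.16·√1.29/0.00537 = 4.3200·1.1358/0.00537 = 913.70 s.

914 s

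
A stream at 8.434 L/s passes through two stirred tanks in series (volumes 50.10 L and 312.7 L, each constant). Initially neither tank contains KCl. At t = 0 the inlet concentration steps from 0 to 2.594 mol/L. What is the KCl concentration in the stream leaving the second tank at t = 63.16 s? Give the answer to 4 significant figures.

2.032 mol/L

Time constants: τᵢ = Vᵢ/Q for each well-mixed tank.
τ₁ = 50.10/8.434 = 5.94024 s; τ₂ = 312.7/8.434 = 37.0761 s.
Tank 1: C₁ = C_in(1 − e^(−t/τ₁)). Tank 2 (τ₁ ≠ τ₂): C₂ = C_in[1 − (τ₁ e^(−t/τ₁) − τ₂ e^(−t/τ₂))/(τ₁ − τ₂)].
At t = 63.16: e^(−t/τ₁) = 2.41177e-05, e^(−t/τ₂) = 0.182041.
C₂ = 2.594·[1 − (5.94024·2.41177e-05 − 37.0761·0.182041)/(-31.1359)] = 2.594·0.783233 = 2.03171 mol/L.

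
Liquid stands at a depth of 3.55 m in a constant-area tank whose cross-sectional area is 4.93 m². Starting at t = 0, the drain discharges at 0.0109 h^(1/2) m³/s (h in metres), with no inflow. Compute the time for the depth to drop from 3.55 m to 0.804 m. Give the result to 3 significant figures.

Unsteady balance on liquid volume: A dh/dt = −0.0109 √h.
Separate and integrate: 2(√h − √h₀) = −(0.0109/A) t.
t = 2A(√h₀ − √h)/0.0109 = 2·4.93·(√3.55 − √0.804)/0.0109
  = 9.8600 × (1.8841 − 0.89666) / 0.0109 = 893.27 s.

893 s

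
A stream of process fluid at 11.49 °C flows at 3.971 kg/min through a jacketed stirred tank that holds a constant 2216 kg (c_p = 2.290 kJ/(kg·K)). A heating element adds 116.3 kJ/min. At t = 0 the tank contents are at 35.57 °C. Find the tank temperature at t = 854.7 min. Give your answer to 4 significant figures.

Unsteady energy balance on the tank contents: M c_p dT/dt = ṁ c_p (T_in − T) + 116.3.
Rearrange: dT/dt = (T_ss − T)/τ with τ = M/ṁ = 558.046 min and T_ss = T_in + Q̇/(ṁ c_p) = 24.2792 °C.
Integrating: T(t) = T_ss + (T₀ − T_ss) e^(−t/τ).
T(854.7) = 24.2792 + (11.2908)·e^(−854.7/558.046) = 24.2792 + (11.2908)·0.216191 = 26.7202 °C.

26.72 °C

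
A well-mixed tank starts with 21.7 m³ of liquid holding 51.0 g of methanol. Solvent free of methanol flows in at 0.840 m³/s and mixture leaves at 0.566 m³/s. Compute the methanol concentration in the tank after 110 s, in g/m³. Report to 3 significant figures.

0.163 g/m³

Let m(t) be the amount of methanol. Volume: V(t) = V₀ + (Q_in − Q_out) t = 21.7 + 0.27400 t; V(110) = 51.840 m³.
Species balance (pure solvent in): dm/dt = −Q_out · m/V(t).
Separate: dm/m = −Q_out dt/V(t) ⇒ ln(m/m₀) = −(Q_out/(Q_in−Q_out)) ln(V/V₀).
m = m₀ (V₀/V)^(Q_out/(Q_in−Q_out)) = 51.0 × (21.7/51.840)^(2.0657) = 8.4394 g.
C = m/V = 8.4394/51.840 = 0.16280 g/m³.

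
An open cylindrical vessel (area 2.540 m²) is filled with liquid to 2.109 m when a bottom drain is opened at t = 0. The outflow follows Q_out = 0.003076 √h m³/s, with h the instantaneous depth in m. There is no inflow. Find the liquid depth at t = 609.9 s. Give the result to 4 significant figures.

A dh/dt = −Q_out = −0.003076 √h.
∫ h^(−1/2) dh = −(0.003076/A) ∫ dt, giving 2√h = 2√h₀ − (0.003076/A) t.
√h = √2.109 − 0.003076·609.9/(2·2.540) = 1.45224 − 0.369302 = 1.08294.
h = 1.08294² = 1.17275 m.

1.173 m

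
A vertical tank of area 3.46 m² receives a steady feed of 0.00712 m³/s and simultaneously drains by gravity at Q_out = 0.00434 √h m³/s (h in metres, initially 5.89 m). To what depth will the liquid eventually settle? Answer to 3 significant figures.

A dh/dt = Q_in − 0.00434 √h. Steady state requires inflow = outflow:
Q_in = 0.00434 √h_ss ⇒ √h_ss = 0.00712/0.00434 = 1.6406.
h_ss = 1.6406² = 2.6914 m. (Since h₀ = 5.89 m > h_ss, the level will fall toward this value.)

2.69 m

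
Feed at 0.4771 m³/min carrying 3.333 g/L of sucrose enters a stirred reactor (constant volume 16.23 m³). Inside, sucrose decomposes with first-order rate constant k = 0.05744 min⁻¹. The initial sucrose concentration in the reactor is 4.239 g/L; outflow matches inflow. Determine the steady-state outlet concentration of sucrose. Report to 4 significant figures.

Species balance: V dC/dt = Q C_in − Q C − k V C.
At steady state: 0 = Q C_in − (Q + kV) C_ss, so C_ss = Q C_in/(Q + kV).
C_ss = 0.4771·3.333/(0.4771 + 0.05744·16.23) = 1.59017/1.40935 = 1.12830 g/L.

1.128 g/L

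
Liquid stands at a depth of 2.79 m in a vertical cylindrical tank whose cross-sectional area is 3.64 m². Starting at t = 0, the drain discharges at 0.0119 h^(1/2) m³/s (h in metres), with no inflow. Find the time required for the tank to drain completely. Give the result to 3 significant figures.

With no inflow, A dh/dt = −0.0119 √h.
∫ h^(−1/2) dh = −(0.0119/A) ∫ dt, giving 2√h = 2√h₀ − (0.0119/A) t.
Tank is empty when √h = 0: t_empty = 2A√h₀/0.0119.
t_empty = 2·3.64·√2.79/0.0119 = 7.2800·1.6703/0.0119 = 1021.8 s.

1020 s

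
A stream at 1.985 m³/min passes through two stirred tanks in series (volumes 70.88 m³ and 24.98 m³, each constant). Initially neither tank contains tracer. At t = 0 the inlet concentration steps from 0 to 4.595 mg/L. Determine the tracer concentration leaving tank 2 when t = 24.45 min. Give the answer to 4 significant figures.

Species balance on tank i: dCᵢ/dt = (Cᵢ₋₁ − Cᵢ)/τᵢ with τᵢ = Vᵢ/Q.
τ₁ = 70.88/1.985 = 35.7078 min; τ₂ = 24.98/1.985 = 12.5844 min.
Solving the cascade with C₁(0)=C₂(0)=0 gives C₂(t) = C_in[1 − (τ₁ e^(−t/τ₁) − τ₂ e^(−t/τ₂))/(τ₁ − τ₂)].
At t = 24.45: e^(−t/τ₁) = 0.504229, e^(−t/τ₂) = 0.143290.
C₂ = 4.595·[1 − (35.7078·0.504229 − 12.5844·0.143290)/(23.1234)] = 4.595·0.299338 = 1.37546 mg/L.

1.375 mg/L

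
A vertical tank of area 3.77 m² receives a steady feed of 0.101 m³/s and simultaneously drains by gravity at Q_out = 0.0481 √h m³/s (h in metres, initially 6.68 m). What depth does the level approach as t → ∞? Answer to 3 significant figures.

4.41 m

Level balance: A dh/dt = 0.101 − 0.0481 √h. Setting dh/dt = 0:
Q_in = 0.0481 √h_ss ⇒ √h_ss = 0.101/0.0481 = 2.0998.
h_ss = 2.0998² = 4.4091 m. (Since h₀ = 6.68 m > h_ss, the level will fall toward this value.)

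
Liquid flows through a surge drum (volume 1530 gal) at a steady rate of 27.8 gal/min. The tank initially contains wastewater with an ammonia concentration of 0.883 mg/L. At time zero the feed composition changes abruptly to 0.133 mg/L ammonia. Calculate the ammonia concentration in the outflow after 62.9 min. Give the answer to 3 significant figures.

0.372 mg/L

Transient balance on the dissolved component: V dC/dt = Q(C_in − C).
Rewrite as dC/dt + C/τ = C_in/τ, τ = V/Q = 55.036 min.
Solution: C(t) = C_in + (C₀ − C_in) e^(−t/τ).
C(62.9) = 0.133 + (0.883 − 0.133)·e^(−62.9/55.036) = 0.133 + (0.75000)·0.31890 = 0.37217 mg/L.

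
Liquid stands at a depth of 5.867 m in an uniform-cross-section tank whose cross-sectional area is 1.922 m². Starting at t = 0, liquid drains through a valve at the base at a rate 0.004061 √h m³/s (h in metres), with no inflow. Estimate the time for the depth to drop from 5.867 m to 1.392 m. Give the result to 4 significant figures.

1176 s

Accumulation of liquid (constant cross-section A): A dh/dt = −0.004061 √h.
This is separable: 2 d(√h)/dt = −0.004061/A, so √h = √h₀ − (0.004061/(2A)) t.
t = 2A(√h₀ − √h)/0.004061 = 2·1.922·(√5.867 − √1.392)/0.004061
  = 3.84400 × (2.42219 − 1.17983) / 0.004061 = 1175.97 s.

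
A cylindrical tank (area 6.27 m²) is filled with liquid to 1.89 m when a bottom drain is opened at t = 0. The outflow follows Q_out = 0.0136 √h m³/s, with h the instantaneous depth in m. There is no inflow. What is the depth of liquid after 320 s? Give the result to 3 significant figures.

1.06 m

With no inflow, A dh/dt = −0.0136 √h.
Separate and integrate: 2(√h − √h₀) = −(0.0136/A) t.
√h = √1.89 − 0.0136·320/(2·6.27) = 1.3748 − 0.34705 = 1.0277.
h = 1.0277² = 1.0562 m.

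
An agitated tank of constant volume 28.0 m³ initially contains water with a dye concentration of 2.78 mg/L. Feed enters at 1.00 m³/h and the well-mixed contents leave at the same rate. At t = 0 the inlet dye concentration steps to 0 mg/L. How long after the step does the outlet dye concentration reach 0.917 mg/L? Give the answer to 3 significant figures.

31.1 h

Unsteady species balance (constant V, well mixed): V dC/dt = Q(C_in − C), so τ = V/Q = 28.000 h.
C(t) = C_in + (C₀ − C_in) e^(−t/τ). Set C = 0.917 and solve for t:
e^(−t/τ) = (C − C_in)/(C₀ − C_in) = (0.917 − 0)/(2.78 − 0) = 0.32986
t = −τ ln(…) = 28.000 × 1.1091 = 31.055 h.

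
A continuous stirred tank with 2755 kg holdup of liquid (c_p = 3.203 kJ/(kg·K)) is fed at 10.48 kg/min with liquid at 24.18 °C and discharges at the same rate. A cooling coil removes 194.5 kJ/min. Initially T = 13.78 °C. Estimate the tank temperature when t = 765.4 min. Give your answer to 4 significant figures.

18.14 °C

M c_p dT/dt = ṁ c_p (T_in − T) − Q̇.
Rearrange: dT/dt = (T_ss − T)/τ with τ = M/ṁ = 262.882 min and T_ss = T_in − Q̇/(ṁ c_p) = 18.3857 °C.
Solution: T(t) = T_ss + (T₀ − T_ss) e^(−t/τ).
T(765.4) = 18.3857 + (-4.60569)·e^(−765.4/262.882) = 18.3857 + (-4.60569)·0.0543899 = 18.1352 °C.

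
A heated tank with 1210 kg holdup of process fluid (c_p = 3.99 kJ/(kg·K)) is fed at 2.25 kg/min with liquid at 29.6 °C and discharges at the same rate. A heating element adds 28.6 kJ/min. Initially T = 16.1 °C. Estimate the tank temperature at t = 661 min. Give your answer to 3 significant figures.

M c_p dT/dt = ṁ c_p (T_in − T) + Q̇.
τ = M/ṁ = 537.78 min; T_ss = T_in + Q̇/(ṁ c_p) = 29.6 + 28.6/(2.25·3.99) = 32.786 °C.
This is linear first-order; T(t) = T_ss + (T₀ − T_ss) e^(−t/τ).
T(661) = 32.786 + (-16.686)·e^(−661/537.78) = 32.786 + (-16.686)·0.29255 = 27.904 °C.

27.9 °C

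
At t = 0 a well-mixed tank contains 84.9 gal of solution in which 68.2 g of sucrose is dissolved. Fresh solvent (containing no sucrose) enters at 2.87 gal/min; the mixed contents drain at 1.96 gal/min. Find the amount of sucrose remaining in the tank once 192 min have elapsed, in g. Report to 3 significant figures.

6.14 g

Total volume: dV/dt = Q_in − Q_out = 0.91000 gal/min, so V(t) = 84.9 + 0.91000 t and V(192) = 259.62 gal.
No sucrose enters, so dm/dt = −Q_out · (m/V).
Separate: dm/m = −Q_out dt/V(t) ⇒ ln(m/m₀) = −(Q_out/(Q_in−Q_out)) ln(V/V₀).
m = m₀ (V₀/V)^(Q_out/(Q_in−Q_out)) = 68.2 × (84.9/259.62)^(2.1538) = 6.1410 g.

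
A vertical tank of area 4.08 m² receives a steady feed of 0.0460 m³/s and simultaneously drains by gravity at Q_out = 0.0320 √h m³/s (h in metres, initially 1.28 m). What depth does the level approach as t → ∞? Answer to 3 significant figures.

2.07 m

Mass balance (ρ constant): A dh/dt = Q_in − 0.0320 √h. At steady state dh/dt = 0:
Q_in = 0.0320 √h_ss ⇒ √h_ss = 0.0460/0.0320 = 1.4375.
h_ss = 1.4375² = 2.0664 m. (Since h₀ = 1.28 m < h_ss, the level will rise toward this value.)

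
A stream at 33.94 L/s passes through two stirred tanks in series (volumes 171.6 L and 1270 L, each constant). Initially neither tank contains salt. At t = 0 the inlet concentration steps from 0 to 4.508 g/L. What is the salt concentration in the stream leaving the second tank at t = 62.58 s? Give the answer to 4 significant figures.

3.529 g/L

Species balance on tank i: dCᵢ/dt = (Cᵢ₋₁ − Cᵢ)/τᵢ with τᵢ = Vᵢ/Q.
τ₁ = 171.6/33.94 = 5.05598 s; τ₂ = 1270/33.94 = 37.4190 s.
Solving the cascade with C₁(0)=C₂(0)=0 gives C₂(t) = C_in[1 − (τ₁ e^(−t/τ₁) − τ₂ e^(−t/τ₂))/(τ₁ − τ₂)].
At t = 62.58: e^(−t/τ₁) = 4.21265e-06, e^(−t/τ₂) = 0.187793.
C₂ = 4.508·[1 − (5.05598·4.21265e-06 − 37.4190·0.187793)/(-32.3630)] = 4.508·0.782869 = 3.52917 g/L.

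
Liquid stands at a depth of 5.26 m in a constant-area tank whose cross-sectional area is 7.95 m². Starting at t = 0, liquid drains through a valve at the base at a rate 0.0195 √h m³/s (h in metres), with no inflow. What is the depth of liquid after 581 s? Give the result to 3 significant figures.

With no inflow, A dh/dt = −0.0195 √h.
Separate and integrate: 2(√h − √h₀) = −(0.0195/A) t.
√h = √5.26 − 0.0195·581/(2·7.95) = 2.2935 − 0.71255 = 1.5809.
h = 1.5809² = 2.4993 m.

2.50 m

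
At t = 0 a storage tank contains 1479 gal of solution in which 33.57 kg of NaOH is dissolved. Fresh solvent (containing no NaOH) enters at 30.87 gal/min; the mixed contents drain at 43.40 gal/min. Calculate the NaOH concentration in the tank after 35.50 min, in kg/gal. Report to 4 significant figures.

0.009402 kg/gal

Let m(t) be the amount of NaOH. Volume: V(t) = V₀ + (Q_in − Q_out) t = 1479 − 12.5300 t; V(35.50) = 1034.18 gal.
No NaOH enters, so dm/dt = −Q_out · (m/V).
Separate: dm/m = −Q_out dt/V(t) ⇒ ln(m/m₀) = −(Q_out/(Q_in−Q_out)) ln(V/V₀).
m = m₀ (V₀/V)^(Q_out/(Q_in−Q_out)) = 33.57 × (1479/1034.18)^(-3.46369) = 9.72296 kg.
C = m/V = 9.72296/1034.18 = 0.00940157 kg/gal.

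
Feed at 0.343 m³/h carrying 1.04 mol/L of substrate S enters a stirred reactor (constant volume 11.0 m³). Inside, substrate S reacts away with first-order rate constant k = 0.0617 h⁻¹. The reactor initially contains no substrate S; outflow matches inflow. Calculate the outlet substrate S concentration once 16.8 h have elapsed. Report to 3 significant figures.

0.276 mol/L

V dC/dt = Q(C_in − C) − k V C.
This is linear with rate a = Q/V + k = 0.092882 h⁻¹.
C_ss = Q C_in/(Q + kV) = 0.34914 mol/L; C(t) = C_ss + (C₀ − C_ss) e^(−a t).
C(16.8) = 0.34914 + (-0.34914)·e^(−0.092882·16.8) = 0.34914 + (-0.34914)·0.21005 = 0.27581 mol/L.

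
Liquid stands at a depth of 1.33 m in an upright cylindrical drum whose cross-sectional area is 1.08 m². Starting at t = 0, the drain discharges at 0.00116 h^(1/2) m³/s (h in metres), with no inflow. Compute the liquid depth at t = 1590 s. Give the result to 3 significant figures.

With no inflow, A dh/dt = −0.00116 √h.
∫ h^(−1/2) dh = −(0.00116/A) ∫ dt, giving 2√h = 2√h₀ − (0.00116/A) t.
√h = √1.33 − 0.00116·1590/(2·1.08) = 1.1533 − 0.85389 = 0.29937.
h = 0.29937² = 0.089621 m.

0.0896 m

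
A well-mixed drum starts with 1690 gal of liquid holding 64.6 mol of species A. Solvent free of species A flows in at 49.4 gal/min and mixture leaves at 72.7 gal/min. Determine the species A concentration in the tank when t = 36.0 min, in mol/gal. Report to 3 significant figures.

0.00893 mol/gal

Let m(t) be the amount of species A. Volume: V(t) = V₀ + (Q_in − Q_out) t = 1690 − 23.300 t; V(36.0) = 851.20 gal.
Species balance (pure solvent in): dm/dt = −Q_out · m/V(t).
dm/m = −Q_out dt/(V₀ − 23.300 t); integrating gives ln(m/m₀) = −(Q_out/(Q_in−Q_out)) ln(V/V₀).
m = m₀ (V₀/V)^(Q_out/(Q_in−Q_out)) = 64.6 × (1690/851.20)^(-3.1202) = 7.6010 mol.
C = m/V = 7.6010/851.20 = 0.0089298 mol/gal.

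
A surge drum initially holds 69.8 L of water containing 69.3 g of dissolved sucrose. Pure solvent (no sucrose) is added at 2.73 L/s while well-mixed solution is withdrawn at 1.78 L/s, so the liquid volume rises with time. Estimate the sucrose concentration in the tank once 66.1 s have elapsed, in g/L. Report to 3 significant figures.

0.157 g/L

Let m(t) be the amount of sucrose. Volume: V(t) = V₀ + (Q_in − Q_out) t = 69.8 + 0.95000 t; V(66.1) = 132.59 L.
Species balance (pure solvent in): dm/dt = −Q_out · m/V(t).
dm/m = −Q_out dt/(V₀ + 0.95000 t); integrating gives ln(m/m₀) = −(Q_out/(Q_in−Q_out)) ln(V/V₀).
m = m₀ (V₀/V)^(Q_out/(Q_in−Q_out)) = 69.3 × (69.8/132.59)^(1.8737) = 20.825 g.
C = m/V = 20.825/132.59 = 0.15706 g/L.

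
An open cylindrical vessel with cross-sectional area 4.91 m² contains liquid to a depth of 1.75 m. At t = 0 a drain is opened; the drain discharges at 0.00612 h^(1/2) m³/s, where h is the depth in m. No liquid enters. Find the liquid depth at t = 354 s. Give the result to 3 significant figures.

1.21 m

With no inflow, A dh/dt = −0.00612 √h.
Separate and integrate: 2(√h − √h₀) = −(0.00612/A) t.
√h = √1.75 − 0.00612·354/(2·4.91) = 1.3229 − 0.22062 = 1.1023.
h = 1.1023² = 1.2150 m.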